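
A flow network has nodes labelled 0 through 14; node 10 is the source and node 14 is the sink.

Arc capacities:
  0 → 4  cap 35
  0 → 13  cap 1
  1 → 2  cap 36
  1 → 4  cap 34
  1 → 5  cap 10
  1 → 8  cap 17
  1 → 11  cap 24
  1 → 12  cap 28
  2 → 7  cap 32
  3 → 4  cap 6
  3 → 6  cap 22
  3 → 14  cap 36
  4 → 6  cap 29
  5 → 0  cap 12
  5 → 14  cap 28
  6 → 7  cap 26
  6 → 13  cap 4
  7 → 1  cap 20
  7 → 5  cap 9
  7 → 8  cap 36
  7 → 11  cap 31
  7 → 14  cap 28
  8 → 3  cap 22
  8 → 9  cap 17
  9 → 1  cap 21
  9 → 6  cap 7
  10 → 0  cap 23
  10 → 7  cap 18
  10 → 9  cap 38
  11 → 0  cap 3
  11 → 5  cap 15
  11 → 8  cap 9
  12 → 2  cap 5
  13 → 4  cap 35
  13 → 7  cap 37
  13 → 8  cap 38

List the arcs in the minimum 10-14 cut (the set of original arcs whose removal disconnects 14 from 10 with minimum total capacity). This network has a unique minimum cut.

augment #1: 10→7→14 push 18
augment #2: 10→0→13→7→14 push 1
augment #3: 10→9→1→5→14 push 10
augment #4: 10→9→6→7→14 push 7
augment #5: 10→0→4→6→7→14 push 2
augment #6: 10→9→1→8→3→14 push 11
augment #7: 10→0→4→6→7→5→14 push 9
augment #8: 10→0→4→6→7→8→3→14 push 8
augment #9: 10→0→4→6→13→8→3→14 push 3
max flow = 69; residual-reachable set from 10 gives S-side
cut edges (S→T): {(9,1), (9,6), (10,0), (10,7)} total cap 69

Min-cut arcs: {(9,1), (9,6), (10,0), (10,7)} (total capacity 69)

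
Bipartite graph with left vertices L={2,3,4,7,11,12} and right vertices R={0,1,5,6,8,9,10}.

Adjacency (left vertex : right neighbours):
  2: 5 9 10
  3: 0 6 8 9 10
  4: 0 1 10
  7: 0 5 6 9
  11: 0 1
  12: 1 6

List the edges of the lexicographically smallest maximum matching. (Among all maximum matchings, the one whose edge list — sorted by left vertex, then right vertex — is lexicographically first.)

Lex-smallest maximum matching: {(2,5), (3,0), (4,10), (7,9), (11,1), (12,6)}

|M| = 6 (so the lex-smallest maximum matching has 6 edges)
process left vertices in ascending order; for each, take the smallest-labelled available neighbour that still permits 6 edges overall, or leave it unmatched if none does
lex-smallest matching: {2-5, 3-0, 4-10, 7-9, 11-1, 12-6}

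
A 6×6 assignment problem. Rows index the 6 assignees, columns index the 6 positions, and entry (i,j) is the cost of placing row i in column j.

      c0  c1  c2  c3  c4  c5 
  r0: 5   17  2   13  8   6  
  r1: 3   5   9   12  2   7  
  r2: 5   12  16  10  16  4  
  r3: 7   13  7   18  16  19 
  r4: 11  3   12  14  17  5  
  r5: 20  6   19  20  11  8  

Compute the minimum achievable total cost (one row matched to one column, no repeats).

one of 2 optimal assignments: row0→col2 (cost 2), row1→col4 (cost 2), row2→col3 (cost 10), row3→col0 (cost 7), row4→col1 (cost 3), row5→col5 (cost 8)
total = 2 + 2 + 10 + 7 + 3 + 8 = 32

Minimum assignment cost: 32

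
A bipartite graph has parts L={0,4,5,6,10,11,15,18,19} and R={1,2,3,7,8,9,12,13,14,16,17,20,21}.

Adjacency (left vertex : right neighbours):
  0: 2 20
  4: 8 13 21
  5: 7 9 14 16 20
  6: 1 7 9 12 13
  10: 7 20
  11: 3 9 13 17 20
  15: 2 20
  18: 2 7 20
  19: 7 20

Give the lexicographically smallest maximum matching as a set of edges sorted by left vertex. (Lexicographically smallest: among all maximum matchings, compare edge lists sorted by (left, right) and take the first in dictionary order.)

|M| = 7 (so the lex-smallest maximum matching has 7 edges)
process left vertices in ascending order; for each, take the smallest-labelled available neighbour that still permits 7 edges overall, or leave it unmatched if none does
lex-smallest matching: {0-2, 4-8, 5-9, 6-1, 10-7, 11-3, 15-20}

Lex-smallest maximum matching: {(0,2), (4,8), (5,9), (6,1), (10,7), (11,3), (15,20)}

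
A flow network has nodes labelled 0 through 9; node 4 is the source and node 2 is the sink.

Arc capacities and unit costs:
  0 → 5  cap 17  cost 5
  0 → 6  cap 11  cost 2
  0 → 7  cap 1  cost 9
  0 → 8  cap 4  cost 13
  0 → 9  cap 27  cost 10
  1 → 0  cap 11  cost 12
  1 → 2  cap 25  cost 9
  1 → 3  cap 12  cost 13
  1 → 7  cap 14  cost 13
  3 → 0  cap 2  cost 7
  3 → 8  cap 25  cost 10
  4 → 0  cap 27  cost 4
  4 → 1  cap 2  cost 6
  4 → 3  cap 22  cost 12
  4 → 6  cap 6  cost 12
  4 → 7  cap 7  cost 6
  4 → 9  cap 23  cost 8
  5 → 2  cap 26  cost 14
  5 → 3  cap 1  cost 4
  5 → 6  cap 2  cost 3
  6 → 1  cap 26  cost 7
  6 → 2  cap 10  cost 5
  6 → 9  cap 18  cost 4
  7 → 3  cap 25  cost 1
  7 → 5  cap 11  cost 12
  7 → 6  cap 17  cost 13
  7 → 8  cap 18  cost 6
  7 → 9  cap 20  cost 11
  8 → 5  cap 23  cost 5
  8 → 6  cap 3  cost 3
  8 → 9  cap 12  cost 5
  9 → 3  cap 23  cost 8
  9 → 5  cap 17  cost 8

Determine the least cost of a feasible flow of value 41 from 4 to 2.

shortest-cost path #1: 4→0→6→2 push 10 @ unit cost 11 (adds 110)
shortest-cost path #2: 4→1→2 push 2 @ unit cost 15 (adds 30)
shortest-cost path #3: 4→0→6→1→2 push 1 @ unit cost 22 (adds 22)
shortest-cost path #4: 4→0→5→2 push 16 @ unit cost 23 (adds 368)
shortest-cost path #5: 4→6→1→2 push 6 @ unit cost 28 (adds 168)
shortest-cost path #6: 4→9→5→2 push 6 @ unit cost 30 (adds 180)
total cost = 878

Minimum cost for 41 units: 878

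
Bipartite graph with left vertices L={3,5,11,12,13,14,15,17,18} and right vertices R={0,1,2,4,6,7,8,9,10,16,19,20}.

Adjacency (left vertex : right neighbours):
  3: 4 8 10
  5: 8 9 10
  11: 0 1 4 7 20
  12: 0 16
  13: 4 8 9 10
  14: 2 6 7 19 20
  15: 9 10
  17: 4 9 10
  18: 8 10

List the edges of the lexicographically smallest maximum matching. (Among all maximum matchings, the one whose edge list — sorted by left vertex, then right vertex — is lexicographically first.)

|M| = 7 (so the lex-smallest maximum matching has 7 edges)
process left vertices in ascending order; for each, take the smallest-labelled available neighbour that still permits 7 edges overall, or leave it unmatched if none does
lex-smallest matching: {3-4, 5-8, 11-0, 12-16, 13-9, 14-2, 15-10}

Lex-smallest maximum matching: {(3,4), (5,8), (11,0), (12,16), (13,9), (14,2), (15,10)}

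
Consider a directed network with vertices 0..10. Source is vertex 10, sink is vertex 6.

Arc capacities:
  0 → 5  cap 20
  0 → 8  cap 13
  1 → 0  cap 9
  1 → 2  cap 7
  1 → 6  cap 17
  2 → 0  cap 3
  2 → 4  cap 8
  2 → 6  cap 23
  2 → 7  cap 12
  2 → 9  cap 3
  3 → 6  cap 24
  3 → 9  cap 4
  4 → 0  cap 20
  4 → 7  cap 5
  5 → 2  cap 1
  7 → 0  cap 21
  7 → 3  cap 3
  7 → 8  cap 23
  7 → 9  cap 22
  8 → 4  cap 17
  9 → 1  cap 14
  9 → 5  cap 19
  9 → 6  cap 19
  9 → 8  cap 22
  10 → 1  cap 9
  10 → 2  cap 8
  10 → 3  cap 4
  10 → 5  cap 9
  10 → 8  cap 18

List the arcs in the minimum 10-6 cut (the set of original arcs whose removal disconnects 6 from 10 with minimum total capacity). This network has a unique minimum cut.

augment #1: 10→1→6 push 9
augment #2: 10→2→6 push 8
augment #3: 10→3→6 push 4
augment #4: 10→5→2→6 push 1
augment #5: 10→8→4→7→3→6 push 3
augment #6: 10→8→4→7→9→6 push 2
max flow = 27; residual-reachable set from 10 gives S-side
cut edges (S→T): {(4,7), (5,2), (10,1), (10,2), (10,3)} total cap 27

Min-cut arcs: {(4,7), (5,2), (10,1), (10,2), (10,3)} (total capacity 27)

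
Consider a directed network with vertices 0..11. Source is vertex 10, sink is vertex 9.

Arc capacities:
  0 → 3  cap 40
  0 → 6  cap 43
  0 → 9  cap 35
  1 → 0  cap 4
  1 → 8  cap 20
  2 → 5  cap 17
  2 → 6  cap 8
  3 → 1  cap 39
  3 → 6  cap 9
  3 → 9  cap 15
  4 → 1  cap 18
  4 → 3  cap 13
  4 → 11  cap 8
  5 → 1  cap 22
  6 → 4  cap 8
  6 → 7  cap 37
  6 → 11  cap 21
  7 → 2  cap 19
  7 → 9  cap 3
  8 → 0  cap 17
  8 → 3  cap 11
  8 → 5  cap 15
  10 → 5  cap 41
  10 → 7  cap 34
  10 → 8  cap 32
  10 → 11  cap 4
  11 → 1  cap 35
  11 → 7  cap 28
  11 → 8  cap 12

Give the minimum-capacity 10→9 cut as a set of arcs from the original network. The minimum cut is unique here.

augment #1: 10→7→9 push 3
augment #2: 10→8→0→9 push 17
augment #3: 10→8→3→9 push 11
augment #4: 10→5→1→0→9 push 4
augment #5: 10→7→2→6→4→3→9 push 4
max flow = 39; residual-reachable set from 10 gives S-side
cut edges (S→T): {(1,0), (3,9), (7,9), (8,0)} total cap 39

Min-cut arcs: {(1,0), (3,9), (7,9), (8,0)} (total capacity 39)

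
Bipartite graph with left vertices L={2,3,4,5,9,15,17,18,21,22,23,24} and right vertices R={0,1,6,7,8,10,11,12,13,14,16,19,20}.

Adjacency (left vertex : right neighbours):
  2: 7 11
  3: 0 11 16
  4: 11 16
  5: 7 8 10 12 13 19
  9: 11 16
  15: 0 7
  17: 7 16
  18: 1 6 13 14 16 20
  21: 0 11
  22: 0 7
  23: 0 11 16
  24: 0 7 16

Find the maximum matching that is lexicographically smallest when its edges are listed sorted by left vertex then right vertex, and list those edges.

Lex-smallest maximum matching: {(2,7), (3,0), (4,11), (5,8), (9,16), (18,1)}

|M| = 6 (so the lex-smallest maximum matching has 6 edges)
process left vertices in ascending order; for each, take the smallest-labelled available neighbour that still permits 6 edges overall, or leave it unmatched if none does
lex-smallest matching: {2-7, 3-0, 4-11, 5-8, 9-16, 18-1}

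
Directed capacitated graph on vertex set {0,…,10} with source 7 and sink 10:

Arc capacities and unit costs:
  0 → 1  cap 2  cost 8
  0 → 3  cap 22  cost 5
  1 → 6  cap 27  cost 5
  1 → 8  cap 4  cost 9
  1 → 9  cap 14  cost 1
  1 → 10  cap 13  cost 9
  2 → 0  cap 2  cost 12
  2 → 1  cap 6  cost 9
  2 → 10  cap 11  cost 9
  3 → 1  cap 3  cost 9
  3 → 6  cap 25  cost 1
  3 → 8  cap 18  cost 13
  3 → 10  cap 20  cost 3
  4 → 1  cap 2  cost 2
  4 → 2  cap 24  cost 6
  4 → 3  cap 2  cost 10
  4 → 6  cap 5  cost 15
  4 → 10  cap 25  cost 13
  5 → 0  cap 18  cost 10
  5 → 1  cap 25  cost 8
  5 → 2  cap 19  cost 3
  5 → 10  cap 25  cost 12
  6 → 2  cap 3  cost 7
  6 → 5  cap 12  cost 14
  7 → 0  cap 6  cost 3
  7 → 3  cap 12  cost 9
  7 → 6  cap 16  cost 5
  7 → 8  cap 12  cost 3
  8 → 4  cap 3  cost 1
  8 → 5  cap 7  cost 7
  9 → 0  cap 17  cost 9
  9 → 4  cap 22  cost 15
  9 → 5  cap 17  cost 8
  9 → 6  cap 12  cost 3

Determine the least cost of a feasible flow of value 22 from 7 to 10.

Minimum cost for 22 units: 278

shortest-cost path #1: 7→0→3→10 push 6 @ unit cost 11 (adds 66)
shortest-cost path #2: 7→3→10 push 12 @ unit cost 12 (adds 144)
shortest-cost path #3: 7→8→4→1→10 push 2 @ unit cost 15 (adds 30)
shortest-cost path #4: 7→8→4→10 push 1 @ unit cost 17 (adds 17)
shortest-cost path #5: 7→6→2→10 push 1 @ unit cost 21 (adds 21)
total cost = 278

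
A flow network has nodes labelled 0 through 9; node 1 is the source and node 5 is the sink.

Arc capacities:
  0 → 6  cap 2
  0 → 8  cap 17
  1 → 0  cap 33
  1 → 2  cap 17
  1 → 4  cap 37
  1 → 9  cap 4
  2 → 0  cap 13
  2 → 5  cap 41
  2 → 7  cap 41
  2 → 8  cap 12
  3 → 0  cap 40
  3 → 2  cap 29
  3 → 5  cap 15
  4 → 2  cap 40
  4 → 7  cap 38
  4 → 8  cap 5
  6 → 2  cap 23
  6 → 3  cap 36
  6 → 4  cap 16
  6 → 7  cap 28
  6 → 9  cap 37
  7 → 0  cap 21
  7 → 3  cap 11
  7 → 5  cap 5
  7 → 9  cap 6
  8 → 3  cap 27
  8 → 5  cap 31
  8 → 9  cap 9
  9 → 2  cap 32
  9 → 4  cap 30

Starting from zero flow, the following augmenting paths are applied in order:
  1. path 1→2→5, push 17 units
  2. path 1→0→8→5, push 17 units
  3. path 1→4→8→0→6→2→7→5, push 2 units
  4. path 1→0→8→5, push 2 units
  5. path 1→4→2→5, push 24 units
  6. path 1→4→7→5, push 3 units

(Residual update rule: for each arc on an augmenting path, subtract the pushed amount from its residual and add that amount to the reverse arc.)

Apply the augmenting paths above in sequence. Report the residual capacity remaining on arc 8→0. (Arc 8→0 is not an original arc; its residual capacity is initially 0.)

after path 1 (1→2→5, push 17): res(8,0)=0
after path 2 (1→0→8→5, push 17): res(8,0)=17
after path 3 (1→4→8→0→6→2→7→5, push 2): res(8,0)=15
after path 4 (1→0→8→5, push 2): res(8,0)=17
after path 5 (1→4→2→5, push 24): res(8,0)=17
after path 6 (1→4→7→5, push 3): res(8,0)=17

Residual capacity of (8,0): 17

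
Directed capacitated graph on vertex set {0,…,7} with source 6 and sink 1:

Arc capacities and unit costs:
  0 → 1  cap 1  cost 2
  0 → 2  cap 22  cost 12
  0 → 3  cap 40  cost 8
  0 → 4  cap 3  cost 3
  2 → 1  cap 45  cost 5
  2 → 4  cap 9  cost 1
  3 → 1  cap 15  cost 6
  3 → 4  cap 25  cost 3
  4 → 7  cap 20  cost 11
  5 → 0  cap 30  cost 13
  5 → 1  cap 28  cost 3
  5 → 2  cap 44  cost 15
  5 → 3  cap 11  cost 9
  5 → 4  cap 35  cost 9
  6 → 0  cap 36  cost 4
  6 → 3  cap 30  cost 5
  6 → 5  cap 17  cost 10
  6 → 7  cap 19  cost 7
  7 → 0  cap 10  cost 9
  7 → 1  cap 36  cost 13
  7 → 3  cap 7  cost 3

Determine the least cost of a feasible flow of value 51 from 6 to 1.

shortest-cost path #1: 6→0→1 push 1 @ unit cost 6 (adds 6)
shortest-cost path #2: 6→3→1 push 15 @ unit cost 11 (adds 165)
shortest-cost path #3: 6→5→1 push 17 @ unit cost 13 (adds 221)
shortest-cost path #4: 6→7→1 push 18 @ unit cost 20 (adds 360)
total cost = 752

Minimum cost for 51 units: 752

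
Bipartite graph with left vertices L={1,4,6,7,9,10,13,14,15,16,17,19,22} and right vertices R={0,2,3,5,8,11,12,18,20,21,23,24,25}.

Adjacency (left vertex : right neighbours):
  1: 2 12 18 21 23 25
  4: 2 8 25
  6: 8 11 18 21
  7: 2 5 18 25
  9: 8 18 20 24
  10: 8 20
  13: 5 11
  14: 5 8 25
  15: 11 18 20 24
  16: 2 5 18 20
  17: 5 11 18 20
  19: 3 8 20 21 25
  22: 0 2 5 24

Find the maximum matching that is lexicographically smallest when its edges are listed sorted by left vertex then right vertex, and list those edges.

|M| = 12 (so the lex-smallest maximum matching has 12 edges)
process left vertices in ascending order; for each, take the smallest-labelled available neighbour that still permits 12 edges overall, or leave it unmatched if none does
lex-smallest matching: {1-12, 4-2, 6-21, 7-5, 9-8, 10-20, 13-11, 14-25, 15-24, 16-18, 19-3, 22-0}

Lex-smallest maximum matching: {(1,12), (4,2), (6,21), (7,5), (9,8), (10,20), (13,11), (14,25), (15,24), (16,18), (19,3), (22,0)}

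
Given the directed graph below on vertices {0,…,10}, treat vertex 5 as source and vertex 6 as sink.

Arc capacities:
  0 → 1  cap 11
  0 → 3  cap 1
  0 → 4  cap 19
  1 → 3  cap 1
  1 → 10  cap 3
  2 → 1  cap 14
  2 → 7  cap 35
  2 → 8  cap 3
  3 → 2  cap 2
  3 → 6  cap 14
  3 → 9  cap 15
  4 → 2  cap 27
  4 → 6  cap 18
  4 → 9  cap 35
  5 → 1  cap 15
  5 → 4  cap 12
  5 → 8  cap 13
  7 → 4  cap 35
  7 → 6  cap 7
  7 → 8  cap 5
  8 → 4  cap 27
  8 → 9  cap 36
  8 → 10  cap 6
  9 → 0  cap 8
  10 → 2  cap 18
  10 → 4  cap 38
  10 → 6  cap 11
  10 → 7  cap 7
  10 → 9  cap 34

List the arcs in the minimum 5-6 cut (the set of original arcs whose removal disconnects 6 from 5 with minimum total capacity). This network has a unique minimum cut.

augment #1: 5→4→6 push 12
augment #2: 5→1→3→6 push 1
augment #3: 5→1→10→6 push 3
augment #4: 5→8→4→6 push 6
augment #5: 5→8→10→6 push 6
augment #6: 5→8→4→2→7→6 push 1
max flow = 29; residual-reachable set from 5 gives S-side
cut edges (S→T): {(1,3), (1,10), (5,4), (5,8)} total cap 29

Min-cut arcs: {(1,3), (1,10), (5,4), (5,8)} (total capacity 29)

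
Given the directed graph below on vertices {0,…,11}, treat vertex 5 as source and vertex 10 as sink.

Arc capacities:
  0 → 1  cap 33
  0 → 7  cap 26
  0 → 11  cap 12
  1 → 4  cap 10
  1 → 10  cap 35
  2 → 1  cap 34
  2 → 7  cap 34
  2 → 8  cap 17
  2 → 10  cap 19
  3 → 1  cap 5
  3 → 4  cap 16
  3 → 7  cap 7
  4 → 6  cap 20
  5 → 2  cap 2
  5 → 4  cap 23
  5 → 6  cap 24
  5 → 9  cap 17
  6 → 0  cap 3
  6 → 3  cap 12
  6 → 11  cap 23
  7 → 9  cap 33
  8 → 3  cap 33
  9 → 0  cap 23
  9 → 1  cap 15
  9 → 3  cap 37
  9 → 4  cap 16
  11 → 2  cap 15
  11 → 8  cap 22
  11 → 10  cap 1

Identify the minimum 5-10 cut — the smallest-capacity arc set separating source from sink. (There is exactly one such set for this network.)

augment #1: 5→2→10 push 2
augment #2: 5→6→11→10 push 1
augment #3: 5→9→1→10 push 15
augment #4: 5→6→0→1→10 push 3
augment #5: 5→6→3→1→10 push 5
augment #6: 5→6→11→2→10 push 15
augment #7: 5→9→0→1→10 push 2
augment #8: 5→4→6→3→7→9→0→1→10 push 7
max flow = 50; residual-reachable set from 5 gives S-side
cut edges (S→T): {(3,1), (3,7), (5,2), (5,9), (6,0), (11,2), (11,10)} total cap 50

Min-cut arcs: {(3,1), (3,7), (5,2), (5,9), (6,0), (11,2), (11,10)} (total capacity 50)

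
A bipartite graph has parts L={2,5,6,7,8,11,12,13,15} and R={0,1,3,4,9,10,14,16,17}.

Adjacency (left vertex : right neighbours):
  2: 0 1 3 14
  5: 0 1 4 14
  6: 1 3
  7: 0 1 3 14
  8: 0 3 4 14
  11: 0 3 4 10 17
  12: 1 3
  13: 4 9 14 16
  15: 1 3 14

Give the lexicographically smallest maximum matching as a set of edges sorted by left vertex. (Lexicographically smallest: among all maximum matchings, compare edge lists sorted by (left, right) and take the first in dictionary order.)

|M| = 7 (so the lex-smallest maximum matching has 7 edges)
process left vertices in ascending order; for each, take the smallest-labelled available neighbour that still permits 7 edges overall, or leave it unmatched if none does
lex-smallest matching: {2-0, 5-1, 6-3, 7-14, 8-4, 11-10, 13-9}

Lex-smallest maximum matching: {(2,0), (5,1), (6,3), (7,14), (8,4), (11,10), (13,9)}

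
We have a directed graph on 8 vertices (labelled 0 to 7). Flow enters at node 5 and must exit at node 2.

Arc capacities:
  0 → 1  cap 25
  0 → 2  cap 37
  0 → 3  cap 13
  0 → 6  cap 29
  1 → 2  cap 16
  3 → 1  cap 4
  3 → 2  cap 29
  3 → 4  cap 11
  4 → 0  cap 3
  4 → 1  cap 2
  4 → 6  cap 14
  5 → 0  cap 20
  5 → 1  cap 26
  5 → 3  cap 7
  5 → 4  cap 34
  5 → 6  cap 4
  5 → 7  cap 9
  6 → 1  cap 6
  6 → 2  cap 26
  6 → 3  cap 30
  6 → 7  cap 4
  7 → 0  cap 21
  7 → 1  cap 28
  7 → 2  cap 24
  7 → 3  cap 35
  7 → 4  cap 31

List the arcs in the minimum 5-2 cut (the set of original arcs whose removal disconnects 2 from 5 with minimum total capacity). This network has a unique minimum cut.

augment #1: 5→0→2 push 20
augment #2: 5→1→2 push 16
augment #3: 5→3→2 push 7
augment #4: 5→6→2 push 4
augment #5: 5→7→2 push 9
augment #6: 5→4→0→2 push 3
augment #7: 5→4→6→2 push 14
max flow = 73; residual-reachable set from 5 gives S-side
cut edges (S→T): {(1,2), (4,0), (4,6), (5,0), (5,3), (5,6), (5,7)} total cap 73

Min-cut arcs: {(1,2), (4,0), (4,6), (5,0), (5,3), (5,6), (5,7)} (total capacity 73)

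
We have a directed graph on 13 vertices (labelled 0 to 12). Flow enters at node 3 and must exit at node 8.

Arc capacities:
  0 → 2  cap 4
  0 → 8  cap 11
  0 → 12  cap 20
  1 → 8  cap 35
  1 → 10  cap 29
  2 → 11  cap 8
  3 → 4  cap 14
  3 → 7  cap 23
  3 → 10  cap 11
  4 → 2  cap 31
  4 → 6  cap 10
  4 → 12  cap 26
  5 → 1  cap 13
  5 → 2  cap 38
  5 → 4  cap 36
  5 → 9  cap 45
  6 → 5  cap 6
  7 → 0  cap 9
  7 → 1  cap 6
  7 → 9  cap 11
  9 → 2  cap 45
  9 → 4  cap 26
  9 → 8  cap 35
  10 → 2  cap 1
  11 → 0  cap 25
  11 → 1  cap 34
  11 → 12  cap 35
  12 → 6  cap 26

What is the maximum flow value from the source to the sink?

augment #1: 3→7→0→8 bottleneck 9, total now 9
augment #2: 3→7→1→8 bottleneck 6, total now 15
augment #3: 3→7→9→8 bottleneck 8, total now 23
augment #4: 3→4→2→11→0→8 bottleneck 2, total now 25
augment #5: 3→4→2→11→1→8 bottleneck 6, total now 31
augment #6: 3→4→6→5→1→8 bottleneck 6, total now 37

Maximum flow value: 37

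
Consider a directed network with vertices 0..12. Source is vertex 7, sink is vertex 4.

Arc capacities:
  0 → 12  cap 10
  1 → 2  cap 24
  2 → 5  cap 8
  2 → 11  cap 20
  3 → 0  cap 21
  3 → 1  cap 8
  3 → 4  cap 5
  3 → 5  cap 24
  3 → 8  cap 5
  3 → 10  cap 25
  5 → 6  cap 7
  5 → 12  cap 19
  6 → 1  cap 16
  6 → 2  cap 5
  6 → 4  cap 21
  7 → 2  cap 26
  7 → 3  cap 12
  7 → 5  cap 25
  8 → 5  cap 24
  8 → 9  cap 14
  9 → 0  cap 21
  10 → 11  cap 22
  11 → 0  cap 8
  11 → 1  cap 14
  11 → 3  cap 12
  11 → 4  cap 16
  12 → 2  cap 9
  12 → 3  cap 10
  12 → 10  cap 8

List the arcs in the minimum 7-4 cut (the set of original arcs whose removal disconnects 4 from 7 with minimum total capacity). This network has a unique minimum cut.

Min-cut arcs: {(3,4), (5,6), (11,4)} (total capacity 28)

augment #1: 7→3→4 push 5
augment #2: 7→2→11→4 push 16
augment #3: 7→5→6→4 push 7
max flow = 28; residual-reachable set from 7 gives S-side
cut edges (S→T): {(3,4), (5,6), (11,4)} total cap 28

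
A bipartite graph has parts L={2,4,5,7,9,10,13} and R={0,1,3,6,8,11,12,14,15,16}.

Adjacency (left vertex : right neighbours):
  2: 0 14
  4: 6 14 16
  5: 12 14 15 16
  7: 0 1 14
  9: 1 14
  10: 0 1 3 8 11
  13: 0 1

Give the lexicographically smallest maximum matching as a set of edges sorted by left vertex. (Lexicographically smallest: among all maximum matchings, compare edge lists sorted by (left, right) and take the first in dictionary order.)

Lex-smallest maximum matching: {(2,0), (4,6), (5,12), (7,1), (9,14), (10,3)}

|M| = 6 (so the lex-smallest maximum matching has 6 edges)
process left vertices in ascending order; for each, take the smallest-labelled available neighbour that still permits 6 edges overall, or leave it unmatched if none does
lex-smallest matching: {2-0, 4-6, 5-12, 7-1, 9-14, 10-3}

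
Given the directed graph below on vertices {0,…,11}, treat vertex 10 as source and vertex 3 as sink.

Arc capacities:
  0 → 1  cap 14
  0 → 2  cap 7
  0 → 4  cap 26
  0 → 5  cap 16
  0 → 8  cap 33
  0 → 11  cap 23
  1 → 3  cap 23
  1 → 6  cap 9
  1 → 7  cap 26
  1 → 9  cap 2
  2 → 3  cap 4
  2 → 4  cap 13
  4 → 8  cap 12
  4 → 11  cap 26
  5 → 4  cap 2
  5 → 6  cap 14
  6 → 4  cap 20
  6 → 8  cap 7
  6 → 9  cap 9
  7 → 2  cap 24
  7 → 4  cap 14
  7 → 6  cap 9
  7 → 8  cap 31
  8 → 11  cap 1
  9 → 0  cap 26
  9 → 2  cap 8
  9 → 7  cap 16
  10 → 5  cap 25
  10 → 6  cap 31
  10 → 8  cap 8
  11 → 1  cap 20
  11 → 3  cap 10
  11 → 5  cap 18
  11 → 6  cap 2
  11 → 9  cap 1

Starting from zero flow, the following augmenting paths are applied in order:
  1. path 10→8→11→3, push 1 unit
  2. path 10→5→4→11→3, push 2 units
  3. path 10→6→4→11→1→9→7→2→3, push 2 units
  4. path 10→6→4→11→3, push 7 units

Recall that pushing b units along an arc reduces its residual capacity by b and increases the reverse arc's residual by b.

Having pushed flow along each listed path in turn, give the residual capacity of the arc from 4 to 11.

Residual capacity of (4,11): 15

after path 1 (10→8→11→3, push 1): res(4,11)=26
after path 2 (10→5→4→11→3, push 2): res(4,11)=24
after path 3 (10→6→4→11→1→9→7→2→3, push 2): res(4,11)=22
after path 4 (10→6→4→11→3, push 7): res(4,11)=15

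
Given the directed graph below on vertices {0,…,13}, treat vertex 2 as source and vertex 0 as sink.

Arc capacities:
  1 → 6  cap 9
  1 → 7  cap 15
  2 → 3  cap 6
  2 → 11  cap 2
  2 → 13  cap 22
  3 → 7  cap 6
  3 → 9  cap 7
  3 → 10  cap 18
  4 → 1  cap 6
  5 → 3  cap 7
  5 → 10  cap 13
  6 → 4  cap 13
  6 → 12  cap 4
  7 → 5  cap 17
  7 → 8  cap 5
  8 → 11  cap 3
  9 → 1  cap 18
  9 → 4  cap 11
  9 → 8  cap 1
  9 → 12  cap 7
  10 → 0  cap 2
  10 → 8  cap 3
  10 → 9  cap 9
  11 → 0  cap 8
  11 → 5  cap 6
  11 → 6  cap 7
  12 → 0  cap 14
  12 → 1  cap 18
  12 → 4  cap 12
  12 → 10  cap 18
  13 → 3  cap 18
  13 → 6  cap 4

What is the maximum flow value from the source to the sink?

augment #1: 2→11→0 bottleneck 2, total now 2
augment #2: 2→3→10→0 bottleneck 2, total now 4
augment #3: 2→3→9→12→0 bottleneck 4, total now 8
augment #4: 2→13→6→12→0 bottleneck 4, total now 12
augment #5: 2→13→3→9→12→0 bottleneck 3, total now 15
augment #6: 2→13→3→7→8→11→0 bottleneck 3, total now 18

Maximum flow value: 18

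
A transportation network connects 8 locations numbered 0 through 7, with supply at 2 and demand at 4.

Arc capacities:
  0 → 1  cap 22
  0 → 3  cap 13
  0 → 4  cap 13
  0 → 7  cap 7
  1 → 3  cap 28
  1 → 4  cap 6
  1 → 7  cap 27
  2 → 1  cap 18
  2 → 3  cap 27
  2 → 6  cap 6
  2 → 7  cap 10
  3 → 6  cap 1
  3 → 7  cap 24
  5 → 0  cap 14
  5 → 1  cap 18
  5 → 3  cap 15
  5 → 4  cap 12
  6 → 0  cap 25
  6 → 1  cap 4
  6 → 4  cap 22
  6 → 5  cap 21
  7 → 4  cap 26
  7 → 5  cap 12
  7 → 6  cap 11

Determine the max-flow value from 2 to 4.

augment #1: 2→1→4 bottleneck 6, total now 6
augment #2: 2→6→4 bottleneck 6, total now 12
augment #3: 2→7→4 bottleneck 10, total now 22
augment #4: 2→1→7→4 bottleneck 12, total now 34
augment #5: 2→3→6→4 bottleneck 1, total now 35
augment #6: 2→3→7→4 bottleneck 4, total now 39
augment #7: 2→3→7→5→4 bottleneck 12, total now 51
augment #8: 2→3→7→6→4 bottleneck 8, total now 59

Maximum flow value: 59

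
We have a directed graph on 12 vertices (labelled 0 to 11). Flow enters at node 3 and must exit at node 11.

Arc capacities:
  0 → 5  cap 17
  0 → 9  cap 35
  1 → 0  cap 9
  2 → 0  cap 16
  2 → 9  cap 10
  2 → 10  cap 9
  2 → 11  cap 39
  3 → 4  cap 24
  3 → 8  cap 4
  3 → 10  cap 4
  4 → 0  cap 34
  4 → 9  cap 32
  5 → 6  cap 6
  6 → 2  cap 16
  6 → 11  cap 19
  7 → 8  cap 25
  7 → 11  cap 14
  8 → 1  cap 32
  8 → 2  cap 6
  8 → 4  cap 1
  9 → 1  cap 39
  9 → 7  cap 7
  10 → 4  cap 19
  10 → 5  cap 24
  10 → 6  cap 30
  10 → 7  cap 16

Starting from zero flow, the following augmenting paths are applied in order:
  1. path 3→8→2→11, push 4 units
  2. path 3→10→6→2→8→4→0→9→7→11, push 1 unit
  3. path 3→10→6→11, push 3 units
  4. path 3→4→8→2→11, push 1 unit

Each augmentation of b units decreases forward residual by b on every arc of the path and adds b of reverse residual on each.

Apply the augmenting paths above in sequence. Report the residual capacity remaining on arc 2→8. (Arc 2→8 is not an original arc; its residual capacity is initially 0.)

Residual capacity of (2,8): 4

after path 1 (3→8→2→11, push 4): res(2,8)=4
after path 2 (3→10→6→2→8→4→0→9→7→11, push 1): res(2,8)=3
after path 3 (3→10→6→11, push 3): res(2,8)=3
after path 4 (3→4→8→2→11, push 1): res(2,8)=4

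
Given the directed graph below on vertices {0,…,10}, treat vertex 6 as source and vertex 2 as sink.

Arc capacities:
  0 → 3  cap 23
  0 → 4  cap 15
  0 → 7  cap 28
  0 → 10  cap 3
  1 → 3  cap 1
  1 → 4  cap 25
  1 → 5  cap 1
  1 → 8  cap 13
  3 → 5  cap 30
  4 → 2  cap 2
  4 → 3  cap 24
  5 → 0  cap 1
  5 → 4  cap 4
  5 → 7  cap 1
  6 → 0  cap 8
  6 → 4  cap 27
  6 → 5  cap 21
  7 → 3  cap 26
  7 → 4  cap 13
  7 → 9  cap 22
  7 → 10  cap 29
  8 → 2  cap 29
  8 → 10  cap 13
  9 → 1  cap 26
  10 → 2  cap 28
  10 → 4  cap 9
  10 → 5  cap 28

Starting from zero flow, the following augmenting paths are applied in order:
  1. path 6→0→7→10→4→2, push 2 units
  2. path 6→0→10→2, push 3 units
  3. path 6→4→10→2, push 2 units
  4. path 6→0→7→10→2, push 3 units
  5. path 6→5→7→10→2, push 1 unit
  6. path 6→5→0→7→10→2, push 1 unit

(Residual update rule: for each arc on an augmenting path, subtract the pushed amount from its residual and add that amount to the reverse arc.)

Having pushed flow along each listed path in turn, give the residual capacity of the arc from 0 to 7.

Residual capacity of (0,7): 22

after path 1 (6→0→7→10→4→2, push 2): res(0,7)=26
after path 2 (6→0→10→2, push 3): res(0,7)=26
after path 3 (6→4→10→2, push 2): res(0,7)=26
after path 4 (6→0→7→10→2, push 3): res(0,7)=23
after path 5 (6→5→7→10→2, push 1): res(0,7)=23
after path 6 (6→5→0→7→10→2, push 1): res(0,7)=22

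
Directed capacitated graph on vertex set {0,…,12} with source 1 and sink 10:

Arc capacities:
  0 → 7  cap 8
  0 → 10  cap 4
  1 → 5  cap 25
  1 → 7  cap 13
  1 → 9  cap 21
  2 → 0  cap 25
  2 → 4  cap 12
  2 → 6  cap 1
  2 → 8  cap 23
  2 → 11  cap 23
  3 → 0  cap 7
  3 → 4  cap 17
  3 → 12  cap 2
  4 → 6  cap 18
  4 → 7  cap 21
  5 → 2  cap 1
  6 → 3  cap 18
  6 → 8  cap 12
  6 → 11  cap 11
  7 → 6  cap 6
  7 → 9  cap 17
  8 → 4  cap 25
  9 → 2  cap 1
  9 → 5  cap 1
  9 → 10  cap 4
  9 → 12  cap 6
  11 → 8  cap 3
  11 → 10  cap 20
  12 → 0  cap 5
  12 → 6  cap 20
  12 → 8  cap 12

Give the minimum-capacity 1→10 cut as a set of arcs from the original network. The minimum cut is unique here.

Min-cut arcs: {(5,2), (7,6), (9,2), (9,10), (9,12)} (total capacity 18)

augment #1: 1→9→10 push 4
augment #2: 1→5→2→0→10 push 1
augment #3: 1→7→6→11→10 push 6
augment #4: 1→9→2→0→10 push 1
augment #5: 1→9→12→0→10 push 2
augment #6: 1→9→12→6→11→10 push 4
max flow = 18; residual-reachable set from 1 gives S-side
cut edges (S→T): {(5,2), (7,6), (9,2), (9,10), (9,12)} total cap 18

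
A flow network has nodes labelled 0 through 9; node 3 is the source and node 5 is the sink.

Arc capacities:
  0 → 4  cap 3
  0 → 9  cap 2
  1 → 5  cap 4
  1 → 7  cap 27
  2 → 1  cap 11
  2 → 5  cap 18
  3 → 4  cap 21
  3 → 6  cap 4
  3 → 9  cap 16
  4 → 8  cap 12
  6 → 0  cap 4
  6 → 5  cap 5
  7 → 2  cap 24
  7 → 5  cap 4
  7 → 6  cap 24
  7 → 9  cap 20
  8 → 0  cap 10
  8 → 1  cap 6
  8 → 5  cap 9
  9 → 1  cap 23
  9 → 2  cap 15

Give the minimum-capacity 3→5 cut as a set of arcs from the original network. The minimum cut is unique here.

Min-cut arcs: {(3,6), (3,9), (4,8)} (total capacity 32)

augment #1: 3→6→5 push 4
augment #2: 3→4→8→5 push 9
augment #3: 3→9→1→5 push 4
augment #4: 3→9→2→5 push 12
augment #5: 3→4→8→1→7→5 push 3
max flow = 32; residual-reachable set from 3 gives S-side
cut edges (S→T): {(3,6), (3,9), (4,8)} total cap 32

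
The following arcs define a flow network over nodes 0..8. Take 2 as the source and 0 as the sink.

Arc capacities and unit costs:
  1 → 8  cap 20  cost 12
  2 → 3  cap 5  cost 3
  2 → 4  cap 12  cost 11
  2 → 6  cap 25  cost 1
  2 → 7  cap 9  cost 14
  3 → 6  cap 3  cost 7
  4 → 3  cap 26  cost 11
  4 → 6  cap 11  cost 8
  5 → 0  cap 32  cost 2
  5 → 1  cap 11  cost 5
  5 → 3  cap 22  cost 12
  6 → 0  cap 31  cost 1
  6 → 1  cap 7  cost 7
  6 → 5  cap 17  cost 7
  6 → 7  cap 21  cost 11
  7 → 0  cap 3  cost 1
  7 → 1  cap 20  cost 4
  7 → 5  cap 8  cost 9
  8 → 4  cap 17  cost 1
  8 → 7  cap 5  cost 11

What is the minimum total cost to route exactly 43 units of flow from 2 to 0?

shortest-cost path #1: 2→6→0 push 25 @ unit cost 2 (adds 50)
shortest-cost path #2: 2→3→6→0 push 3 @ unit cost 11 (adds 33)
shortest-cost path #3: 2→7→0 push 3 @ unit cost 15 (adds 45)
shortest-cost path #4: 2→4→6→0 push 3 @ unit cost 20 (adds 60)
shortest-cost path #5: 2→7→5→0 push 6 @ unit cost 25 (adds 150)
shortest-cost path #6: 2→4→6→5→0 push 3 @ unit cost 28 (adds 84)
total cost = 422

Minimum cost for 43 units: 422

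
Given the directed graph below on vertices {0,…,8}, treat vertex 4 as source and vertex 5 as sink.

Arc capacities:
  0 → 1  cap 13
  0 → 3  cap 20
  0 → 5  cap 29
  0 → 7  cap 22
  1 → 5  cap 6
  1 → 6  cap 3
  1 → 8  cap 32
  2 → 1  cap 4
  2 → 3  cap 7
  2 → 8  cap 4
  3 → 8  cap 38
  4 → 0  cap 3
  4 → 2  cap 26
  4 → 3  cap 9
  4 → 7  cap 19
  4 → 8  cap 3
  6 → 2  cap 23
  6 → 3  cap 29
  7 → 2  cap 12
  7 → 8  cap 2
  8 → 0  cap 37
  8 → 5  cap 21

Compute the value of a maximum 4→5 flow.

Maximum flow value: 32

augment #1: 4→0→5 bottleneck 3, total now 3
augment #2: 4→8→5 bottleneck 3, total now 6
augment #3: 4→2→1→5 bottleneck 4, total now 10
augment #4: 4→2→8→5 bottleneck 4, total now 14
augment #5: 4→3→8→5 bottleneck 9, total now 23
augment #6: 4→7→8→5 bottleneck 2, total now 25
augment #7: 4→2→3→8→5 bottleneck 3, total now 28
augment #8: 4→2→3→8→0→5 bottleneck 4, total now 32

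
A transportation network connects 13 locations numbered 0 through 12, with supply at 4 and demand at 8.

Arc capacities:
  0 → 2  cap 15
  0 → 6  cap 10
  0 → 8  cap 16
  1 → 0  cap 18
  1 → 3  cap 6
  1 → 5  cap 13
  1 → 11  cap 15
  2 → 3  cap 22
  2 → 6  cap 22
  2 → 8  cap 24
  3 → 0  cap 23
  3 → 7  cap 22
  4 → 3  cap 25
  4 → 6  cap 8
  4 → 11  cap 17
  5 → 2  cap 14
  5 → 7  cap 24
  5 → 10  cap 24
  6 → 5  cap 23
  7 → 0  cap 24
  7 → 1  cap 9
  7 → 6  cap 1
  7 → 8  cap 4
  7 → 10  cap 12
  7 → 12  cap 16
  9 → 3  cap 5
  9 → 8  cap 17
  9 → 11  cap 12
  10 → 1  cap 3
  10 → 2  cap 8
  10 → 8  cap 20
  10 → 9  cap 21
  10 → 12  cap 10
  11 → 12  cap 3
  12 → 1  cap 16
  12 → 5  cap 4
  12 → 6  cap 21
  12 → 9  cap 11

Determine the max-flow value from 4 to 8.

Maximum flow value: 36

augment #1: 4→3→0→8 bottleneck 16, total now 16
augment #2: 4→3→7→8 bottleneck 4, total now 20
augment #3: 4→3→0→2→8 bottleneck 5, total now 25
augment #4: 4→6→5→2→8 bottleneck 8, total now 33
augment #5: 4→11→12→9→8 bottleneck 3, total now 36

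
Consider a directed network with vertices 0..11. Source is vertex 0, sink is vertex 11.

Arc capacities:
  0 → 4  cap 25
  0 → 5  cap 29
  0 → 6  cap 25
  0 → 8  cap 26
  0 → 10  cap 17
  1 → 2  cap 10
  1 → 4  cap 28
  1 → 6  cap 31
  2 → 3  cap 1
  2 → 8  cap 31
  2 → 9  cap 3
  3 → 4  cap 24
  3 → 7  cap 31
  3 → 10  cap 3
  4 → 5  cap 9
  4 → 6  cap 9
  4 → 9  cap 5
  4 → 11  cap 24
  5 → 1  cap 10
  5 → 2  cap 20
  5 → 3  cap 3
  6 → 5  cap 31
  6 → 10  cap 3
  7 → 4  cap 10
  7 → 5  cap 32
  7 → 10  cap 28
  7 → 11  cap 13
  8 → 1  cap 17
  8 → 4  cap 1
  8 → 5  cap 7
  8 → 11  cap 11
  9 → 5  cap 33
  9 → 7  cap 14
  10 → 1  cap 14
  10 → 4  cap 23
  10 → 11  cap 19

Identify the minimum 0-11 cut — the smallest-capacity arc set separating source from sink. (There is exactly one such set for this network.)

augment #1: 0→4→11 push 24
augment #2: 0→8→11 push 11
augment #3: 0→10→11 push 17
augment #4: 0→6→10→11 push 2
augment #5: 0→4→9→7→11 push 1
augment #6: 0→5→3→7→11 push 3
augment #7: 0→5→2→3→7→11 push 1
augment #8: 0→5→2→9→7→11 push 3
augment #9: 0→8→4→9→7→11 push 1
augment #10: 0→5→1→4→9→7→11 push 3
max flow = 66; residual-reachable set from 0 gives S-side
cut edges (S→T): {(2,3), (2,9), (4,9), (4,11), (5,3), (8,11), (10,11)} total cap 66

Min-cut arcs: {(2,3), (2,9), (4,9), (4,11), (5,3), (8,11), (10,11)} (total capacity 66)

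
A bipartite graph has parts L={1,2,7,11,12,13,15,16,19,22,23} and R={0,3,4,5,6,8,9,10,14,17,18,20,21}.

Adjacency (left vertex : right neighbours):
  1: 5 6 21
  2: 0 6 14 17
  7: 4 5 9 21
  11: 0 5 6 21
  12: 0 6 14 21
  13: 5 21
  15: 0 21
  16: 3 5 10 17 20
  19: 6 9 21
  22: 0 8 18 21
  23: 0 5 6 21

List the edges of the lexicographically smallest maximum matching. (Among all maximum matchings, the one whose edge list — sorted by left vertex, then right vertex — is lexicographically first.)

Lex-smallest maximum matching: {(1,5), (2,17), (7,4), (11,0), (12,14), (13,21), (16,3), (19,9), (22,8), (23,6)}

|M| = 10 (so the lex-smallest maximum matching has 10 edges)
process left vertices in ascending order; for each, take the smallest-labelled available neighbour that still permits 10 edges overall, or leave it unmatched if none does
lex-smallest matching: {1-5, 2-17, 7-4, 11-0, 12-14, 13-21, 16-3, 19-9, 22-8, 23-6}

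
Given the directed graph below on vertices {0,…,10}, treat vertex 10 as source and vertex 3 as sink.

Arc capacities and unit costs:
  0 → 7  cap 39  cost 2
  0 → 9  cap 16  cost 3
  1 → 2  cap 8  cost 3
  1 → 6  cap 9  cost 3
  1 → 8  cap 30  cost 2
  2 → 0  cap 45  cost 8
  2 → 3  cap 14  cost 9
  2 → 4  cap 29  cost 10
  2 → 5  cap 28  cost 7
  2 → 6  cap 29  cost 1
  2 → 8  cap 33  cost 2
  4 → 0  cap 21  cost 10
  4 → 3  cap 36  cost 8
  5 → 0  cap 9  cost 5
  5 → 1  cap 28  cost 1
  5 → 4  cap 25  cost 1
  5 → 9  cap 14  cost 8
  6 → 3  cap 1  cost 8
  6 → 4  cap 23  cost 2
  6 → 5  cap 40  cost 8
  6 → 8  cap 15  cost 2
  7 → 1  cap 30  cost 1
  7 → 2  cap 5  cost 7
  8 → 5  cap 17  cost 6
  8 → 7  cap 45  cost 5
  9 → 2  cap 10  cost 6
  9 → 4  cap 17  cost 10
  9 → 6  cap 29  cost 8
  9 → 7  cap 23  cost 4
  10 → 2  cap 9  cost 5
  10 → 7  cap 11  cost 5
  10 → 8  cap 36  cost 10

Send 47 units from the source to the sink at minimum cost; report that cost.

Minimum cost for 47 units: 1062

shortest-cost path #1: 10→2→3 push 9 @ unit cost 14 (adds 126)
shortest-cost path #2: 10→7→1→6→3 push 1 @ unit cost 17 (adds 17)
shortest-cost path #3: 10→7→1→2→3 push 5 @ unit cost 18 (adds 90)
shortest-cost path #4: 10→7→1→6→4→3 push 5 @ unit cost 19 (adds 95)
shortest-cost path #5: 10→8→5→4→3 push 17 @ unit cost 25 (adds 425)
shortest-cost path #6: 10→8→7→1→6→4→3 push 3 @ unit cost 29 (adds 87)
shortest-cost path #7: 10→8→7→1→2→6→4→3 push 3 @ unit cost 30 (adds 90)
shortest-cost path #8: 10→8→7→2→6→4→3 push 4 @ unit cost 33 (adds 132)
total cost = 1062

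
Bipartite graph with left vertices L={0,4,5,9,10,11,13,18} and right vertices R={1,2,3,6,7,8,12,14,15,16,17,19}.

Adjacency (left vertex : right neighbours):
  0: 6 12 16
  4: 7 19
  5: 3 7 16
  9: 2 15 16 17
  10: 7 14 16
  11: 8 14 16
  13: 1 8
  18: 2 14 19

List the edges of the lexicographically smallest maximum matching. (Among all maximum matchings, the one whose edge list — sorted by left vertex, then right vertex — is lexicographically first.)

|M| = 8 (so the lex-smallest maximum matching has 8 edges)
process left vertices in ascending order; for each, take the smallest-labelled available neighbour that still permits 8 edges overall, or leave it unmatched if none does
lex-smallest matching: {0-6, 4-7, 5-3, 9-2, 10-14, 11-8, 13-1, 18-19}

Lex-smallest maximum matching: {(0,6), (4,7), (5,3), (9,2), (10,14), (11,8), (13,1), (18,19)}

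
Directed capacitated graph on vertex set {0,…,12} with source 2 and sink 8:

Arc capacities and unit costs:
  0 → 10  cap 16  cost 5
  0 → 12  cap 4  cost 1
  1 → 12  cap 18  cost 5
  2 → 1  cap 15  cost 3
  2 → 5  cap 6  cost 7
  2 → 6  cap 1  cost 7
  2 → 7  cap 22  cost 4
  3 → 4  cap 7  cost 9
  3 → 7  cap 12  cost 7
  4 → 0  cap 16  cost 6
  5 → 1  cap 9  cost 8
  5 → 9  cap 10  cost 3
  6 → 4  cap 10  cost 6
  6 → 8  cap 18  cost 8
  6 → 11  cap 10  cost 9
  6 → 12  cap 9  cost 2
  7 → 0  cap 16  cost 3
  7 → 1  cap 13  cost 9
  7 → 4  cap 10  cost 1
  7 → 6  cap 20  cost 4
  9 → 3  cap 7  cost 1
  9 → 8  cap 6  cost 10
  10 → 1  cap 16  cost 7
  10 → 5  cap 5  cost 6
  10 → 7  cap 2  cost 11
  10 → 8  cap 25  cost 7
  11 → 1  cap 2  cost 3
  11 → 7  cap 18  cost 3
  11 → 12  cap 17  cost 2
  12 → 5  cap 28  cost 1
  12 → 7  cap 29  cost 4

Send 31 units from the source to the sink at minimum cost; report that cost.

shortest-cost path #1: 2→6→8 push 1 @ unit cost 15 (adds 15)
shortest-cost path #2: 2→7→6→8 push 17 @ unit cost 16 (adds 272)
shortest-cost path #3: 2→7→0→10→8 push 5 @ unit cost 19 (adds 95)
shortest-cost path #4: 2→5→9→8 push 6 @ unit cost 20 (adds 120)
shortest-cost path #5: 2→1→12→7→0→10→8 push 2 @ unit cost 27 (adds 54)
total cost = 556

Minimum cost for 31 units: 556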